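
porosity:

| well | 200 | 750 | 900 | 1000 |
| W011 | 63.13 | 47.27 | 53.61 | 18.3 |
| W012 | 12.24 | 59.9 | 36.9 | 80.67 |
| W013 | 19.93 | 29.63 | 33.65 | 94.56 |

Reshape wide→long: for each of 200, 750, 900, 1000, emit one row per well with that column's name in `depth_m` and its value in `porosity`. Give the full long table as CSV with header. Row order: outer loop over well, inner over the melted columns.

well,depth_m,porosity
W011,200,63.13
W011,750,47.27
W011,900,53.61
W011,1000,18.3
W012,200,12.24
W012,750,59.9
W012,900,36.9
W012,1000,80.67
W013,200,19.93
W013,750,29.63
W013,900,33.65
W013,1000,94.56

Each (well, column) pair becomes one row: 3 × 4 = 12 rows.
For example, (W011, 200) → porosity=63.13.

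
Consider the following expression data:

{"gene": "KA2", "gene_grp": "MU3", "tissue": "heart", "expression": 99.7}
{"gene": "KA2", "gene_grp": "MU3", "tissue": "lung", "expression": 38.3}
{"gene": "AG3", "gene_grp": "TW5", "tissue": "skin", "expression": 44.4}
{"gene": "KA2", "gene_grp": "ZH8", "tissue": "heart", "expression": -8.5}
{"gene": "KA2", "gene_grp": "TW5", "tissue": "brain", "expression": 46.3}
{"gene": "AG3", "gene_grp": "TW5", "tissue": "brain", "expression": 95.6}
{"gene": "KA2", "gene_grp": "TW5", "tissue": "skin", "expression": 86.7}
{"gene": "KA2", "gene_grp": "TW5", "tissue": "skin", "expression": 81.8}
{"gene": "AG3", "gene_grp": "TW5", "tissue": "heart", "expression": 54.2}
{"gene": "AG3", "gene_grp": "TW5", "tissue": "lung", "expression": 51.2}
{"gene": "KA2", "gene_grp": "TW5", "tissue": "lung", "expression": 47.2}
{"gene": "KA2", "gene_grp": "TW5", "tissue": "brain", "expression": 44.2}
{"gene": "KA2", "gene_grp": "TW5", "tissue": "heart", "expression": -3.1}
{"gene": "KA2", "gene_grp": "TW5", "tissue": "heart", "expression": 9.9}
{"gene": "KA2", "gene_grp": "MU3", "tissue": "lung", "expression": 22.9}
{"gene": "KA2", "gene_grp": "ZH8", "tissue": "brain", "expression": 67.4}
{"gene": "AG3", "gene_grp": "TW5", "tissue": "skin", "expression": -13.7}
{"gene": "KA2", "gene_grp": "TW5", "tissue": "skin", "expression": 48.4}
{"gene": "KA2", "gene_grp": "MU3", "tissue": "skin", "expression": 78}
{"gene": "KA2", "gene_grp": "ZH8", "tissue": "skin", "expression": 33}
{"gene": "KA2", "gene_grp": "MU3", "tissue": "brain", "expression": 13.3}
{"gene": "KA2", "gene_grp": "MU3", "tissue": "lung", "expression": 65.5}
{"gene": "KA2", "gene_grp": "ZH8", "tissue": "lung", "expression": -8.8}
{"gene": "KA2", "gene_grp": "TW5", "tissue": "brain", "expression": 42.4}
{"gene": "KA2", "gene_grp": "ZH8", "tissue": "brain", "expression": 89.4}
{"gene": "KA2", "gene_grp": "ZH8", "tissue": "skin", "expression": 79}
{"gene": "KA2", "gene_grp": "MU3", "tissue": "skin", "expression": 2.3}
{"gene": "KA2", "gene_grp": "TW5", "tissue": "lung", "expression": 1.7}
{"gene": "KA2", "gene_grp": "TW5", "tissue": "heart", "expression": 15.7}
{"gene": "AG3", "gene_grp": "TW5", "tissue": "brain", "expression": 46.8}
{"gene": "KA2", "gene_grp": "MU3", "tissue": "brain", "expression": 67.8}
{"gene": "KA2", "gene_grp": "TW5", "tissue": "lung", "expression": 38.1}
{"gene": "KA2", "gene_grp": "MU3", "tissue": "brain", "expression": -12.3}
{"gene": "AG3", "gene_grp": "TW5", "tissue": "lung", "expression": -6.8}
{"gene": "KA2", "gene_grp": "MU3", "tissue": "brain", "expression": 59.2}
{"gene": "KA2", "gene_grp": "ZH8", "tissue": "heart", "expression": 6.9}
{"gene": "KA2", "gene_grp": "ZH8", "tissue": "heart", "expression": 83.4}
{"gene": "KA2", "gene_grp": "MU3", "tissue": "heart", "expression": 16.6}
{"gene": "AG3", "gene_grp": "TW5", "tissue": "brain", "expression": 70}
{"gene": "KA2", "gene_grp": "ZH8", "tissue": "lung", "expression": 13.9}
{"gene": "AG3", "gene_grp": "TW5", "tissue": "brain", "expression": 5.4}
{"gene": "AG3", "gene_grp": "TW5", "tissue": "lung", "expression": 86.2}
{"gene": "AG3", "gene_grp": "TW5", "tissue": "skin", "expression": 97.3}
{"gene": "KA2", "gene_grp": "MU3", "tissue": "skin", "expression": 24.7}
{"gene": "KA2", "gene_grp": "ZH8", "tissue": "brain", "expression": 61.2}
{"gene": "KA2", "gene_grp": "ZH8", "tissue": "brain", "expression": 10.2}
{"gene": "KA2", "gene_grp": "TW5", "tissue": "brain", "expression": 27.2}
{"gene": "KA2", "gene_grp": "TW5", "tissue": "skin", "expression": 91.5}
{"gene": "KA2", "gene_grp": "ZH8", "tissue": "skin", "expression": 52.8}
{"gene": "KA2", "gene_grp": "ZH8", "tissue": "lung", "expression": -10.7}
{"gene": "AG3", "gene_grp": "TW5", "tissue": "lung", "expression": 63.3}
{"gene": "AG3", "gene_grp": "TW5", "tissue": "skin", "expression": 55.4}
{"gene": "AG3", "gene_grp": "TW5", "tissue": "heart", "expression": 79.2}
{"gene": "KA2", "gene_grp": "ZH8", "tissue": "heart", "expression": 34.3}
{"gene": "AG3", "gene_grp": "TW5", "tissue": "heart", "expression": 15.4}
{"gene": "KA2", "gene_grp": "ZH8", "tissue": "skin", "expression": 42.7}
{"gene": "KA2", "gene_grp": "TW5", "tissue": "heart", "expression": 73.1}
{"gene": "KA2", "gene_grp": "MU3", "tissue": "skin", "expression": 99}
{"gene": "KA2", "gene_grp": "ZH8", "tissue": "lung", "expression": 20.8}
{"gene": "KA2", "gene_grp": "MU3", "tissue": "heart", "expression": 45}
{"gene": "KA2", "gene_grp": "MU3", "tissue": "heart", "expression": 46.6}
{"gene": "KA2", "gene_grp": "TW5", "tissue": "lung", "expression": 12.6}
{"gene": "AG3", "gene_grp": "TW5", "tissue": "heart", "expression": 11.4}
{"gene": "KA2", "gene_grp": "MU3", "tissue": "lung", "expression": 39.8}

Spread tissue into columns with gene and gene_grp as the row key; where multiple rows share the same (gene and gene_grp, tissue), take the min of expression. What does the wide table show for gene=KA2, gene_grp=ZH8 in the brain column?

Rows with gene=KA2, gene_grp=ZH8 and tissue=brain: expression values are 67.4, 89.4, 61.2, 10.2.
min(67.4, 89.4, 61.2, 10.2) = 10.2.

10.2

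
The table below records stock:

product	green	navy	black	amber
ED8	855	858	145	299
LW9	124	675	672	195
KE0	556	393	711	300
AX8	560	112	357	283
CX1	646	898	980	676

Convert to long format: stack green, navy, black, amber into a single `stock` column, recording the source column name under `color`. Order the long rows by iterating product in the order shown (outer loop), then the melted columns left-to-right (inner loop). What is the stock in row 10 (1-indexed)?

20 rows total (5 × 4). Row 10: index ⌊(10-1)/4⌋ = 2 into product → KE0; (10-1) mod 4 = 1 into the melted columns → navy.
So row 10 is (KE0, navy, 393); stock = 393.

393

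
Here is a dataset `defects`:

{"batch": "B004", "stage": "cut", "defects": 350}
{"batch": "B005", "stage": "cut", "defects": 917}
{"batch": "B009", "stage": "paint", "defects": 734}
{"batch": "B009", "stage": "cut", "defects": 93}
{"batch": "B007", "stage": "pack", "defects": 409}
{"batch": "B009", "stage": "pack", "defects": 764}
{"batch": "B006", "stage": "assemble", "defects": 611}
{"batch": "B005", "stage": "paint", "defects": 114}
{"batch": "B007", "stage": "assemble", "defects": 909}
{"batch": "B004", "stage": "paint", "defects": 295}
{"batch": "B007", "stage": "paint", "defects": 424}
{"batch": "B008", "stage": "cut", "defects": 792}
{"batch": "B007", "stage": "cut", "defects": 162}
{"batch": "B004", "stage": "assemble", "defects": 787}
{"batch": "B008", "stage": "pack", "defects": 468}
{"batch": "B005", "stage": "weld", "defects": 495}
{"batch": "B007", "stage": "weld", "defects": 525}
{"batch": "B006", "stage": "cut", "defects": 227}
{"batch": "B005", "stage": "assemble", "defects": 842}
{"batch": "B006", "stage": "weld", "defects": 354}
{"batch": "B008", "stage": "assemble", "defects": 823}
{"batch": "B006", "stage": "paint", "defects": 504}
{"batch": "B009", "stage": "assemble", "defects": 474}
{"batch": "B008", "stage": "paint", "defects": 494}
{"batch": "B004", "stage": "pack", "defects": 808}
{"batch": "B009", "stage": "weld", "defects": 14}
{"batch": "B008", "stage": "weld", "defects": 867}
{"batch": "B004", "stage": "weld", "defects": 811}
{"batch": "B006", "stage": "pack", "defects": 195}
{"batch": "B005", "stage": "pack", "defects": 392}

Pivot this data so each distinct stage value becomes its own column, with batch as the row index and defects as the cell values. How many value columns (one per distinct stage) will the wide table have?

5

5 distinct stage values: assemble, pack, weld, paint, cut.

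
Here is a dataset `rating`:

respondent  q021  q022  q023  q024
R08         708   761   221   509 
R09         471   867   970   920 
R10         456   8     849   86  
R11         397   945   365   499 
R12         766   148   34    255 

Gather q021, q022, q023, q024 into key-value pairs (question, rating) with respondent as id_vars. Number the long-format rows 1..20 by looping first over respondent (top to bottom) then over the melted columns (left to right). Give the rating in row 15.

365

20 rows total (5 × 4). Row 15: index ⌊(15-1)/4⌋ = 3 into respondent → R11; (15-1) mod 4 = 2 into the melted columns → q023.
So row 15 is (R11, q023, 365); rating = 365.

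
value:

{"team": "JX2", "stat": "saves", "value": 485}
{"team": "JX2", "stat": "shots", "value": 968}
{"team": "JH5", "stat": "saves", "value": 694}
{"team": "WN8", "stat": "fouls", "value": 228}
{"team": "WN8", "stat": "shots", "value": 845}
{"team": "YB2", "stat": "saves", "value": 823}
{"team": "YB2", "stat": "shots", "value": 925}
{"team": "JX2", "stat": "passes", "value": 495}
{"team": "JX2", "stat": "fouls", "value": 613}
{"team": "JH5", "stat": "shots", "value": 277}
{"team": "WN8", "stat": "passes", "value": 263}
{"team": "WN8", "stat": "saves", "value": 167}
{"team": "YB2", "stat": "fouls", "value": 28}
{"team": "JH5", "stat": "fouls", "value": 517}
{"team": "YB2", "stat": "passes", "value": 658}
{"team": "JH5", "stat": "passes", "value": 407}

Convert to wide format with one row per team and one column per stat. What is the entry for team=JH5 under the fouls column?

517

Wide layout: rows indexed by team, columns are the 4 distinct stat values (saves, shots, fouls, passes).
Cell (team=JH5, stat=fouls) draws from the long row where team=JH5 and stat=fouls, which has value=517.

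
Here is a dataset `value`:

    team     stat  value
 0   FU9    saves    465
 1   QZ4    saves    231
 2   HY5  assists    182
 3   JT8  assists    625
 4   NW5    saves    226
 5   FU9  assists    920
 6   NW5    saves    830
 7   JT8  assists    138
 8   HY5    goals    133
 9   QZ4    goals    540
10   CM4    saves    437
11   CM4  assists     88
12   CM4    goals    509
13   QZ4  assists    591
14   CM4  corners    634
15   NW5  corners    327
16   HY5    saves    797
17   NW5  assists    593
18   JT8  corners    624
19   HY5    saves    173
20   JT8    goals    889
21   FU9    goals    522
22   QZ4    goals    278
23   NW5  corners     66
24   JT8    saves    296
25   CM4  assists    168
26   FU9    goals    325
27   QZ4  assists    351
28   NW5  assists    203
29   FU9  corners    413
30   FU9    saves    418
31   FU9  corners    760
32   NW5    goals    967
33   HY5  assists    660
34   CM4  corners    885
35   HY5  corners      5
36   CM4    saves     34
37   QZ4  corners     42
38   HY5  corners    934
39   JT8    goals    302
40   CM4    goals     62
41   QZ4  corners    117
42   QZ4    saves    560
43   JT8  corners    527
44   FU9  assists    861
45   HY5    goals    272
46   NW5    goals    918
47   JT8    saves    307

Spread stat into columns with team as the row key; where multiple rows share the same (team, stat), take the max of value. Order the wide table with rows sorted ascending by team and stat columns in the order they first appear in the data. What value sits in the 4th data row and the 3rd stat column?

With rows sorted ascending by team, row 4 is team=JT8. stat columns in first-appearance order: saves, assists, goals, corners; column 3 is goals.
Long rows with team=JT8, stat=goals: max(889, 302) = 889.

889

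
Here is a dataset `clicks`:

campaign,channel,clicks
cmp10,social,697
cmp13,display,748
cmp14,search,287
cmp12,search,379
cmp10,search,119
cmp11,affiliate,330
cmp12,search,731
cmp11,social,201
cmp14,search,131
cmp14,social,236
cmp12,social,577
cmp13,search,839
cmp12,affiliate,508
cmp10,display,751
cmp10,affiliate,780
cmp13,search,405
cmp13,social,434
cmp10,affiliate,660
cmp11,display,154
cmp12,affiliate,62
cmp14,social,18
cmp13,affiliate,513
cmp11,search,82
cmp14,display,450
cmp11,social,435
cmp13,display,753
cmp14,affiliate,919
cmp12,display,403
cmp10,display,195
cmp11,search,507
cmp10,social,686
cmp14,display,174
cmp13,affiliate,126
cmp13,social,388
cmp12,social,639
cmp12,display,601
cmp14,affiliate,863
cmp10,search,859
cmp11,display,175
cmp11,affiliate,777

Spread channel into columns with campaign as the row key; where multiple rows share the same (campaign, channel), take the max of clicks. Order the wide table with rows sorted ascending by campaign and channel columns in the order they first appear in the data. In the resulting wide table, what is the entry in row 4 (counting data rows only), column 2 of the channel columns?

753

With rows sorted ascending by campaign, row 4 is campaign=cmp13. channel columns in first-appearance order: social, display, search, affiliate; column 2 is display.
Long rows with campaign=cmp13, channel=display: max(748, 753) = 753.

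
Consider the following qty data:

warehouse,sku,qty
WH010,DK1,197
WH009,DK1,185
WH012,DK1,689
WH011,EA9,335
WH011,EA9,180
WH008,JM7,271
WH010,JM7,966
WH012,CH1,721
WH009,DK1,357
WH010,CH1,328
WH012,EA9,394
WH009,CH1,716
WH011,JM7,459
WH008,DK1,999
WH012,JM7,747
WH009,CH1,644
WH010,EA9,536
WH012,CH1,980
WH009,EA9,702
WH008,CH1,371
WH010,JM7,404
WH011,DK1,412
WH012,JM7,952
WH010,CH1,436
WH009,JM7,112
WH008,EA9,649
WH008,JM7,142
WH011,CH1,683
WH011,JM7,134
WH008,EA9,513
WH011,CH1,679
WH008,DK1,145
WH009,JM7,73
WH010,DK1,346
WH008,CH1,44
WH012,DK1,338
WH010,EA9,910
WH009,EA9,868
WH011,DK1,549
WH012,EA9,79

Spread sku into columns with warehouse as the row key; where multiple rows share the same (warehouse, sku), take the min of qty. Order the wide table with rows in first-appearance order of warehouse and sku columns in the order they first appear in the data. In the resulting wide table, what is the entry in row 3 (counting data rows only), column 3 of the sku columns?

With rows in first-appearance order of warehouse, row 3 is warehouse=WH012. sku columns in first-appearance order: DK1, EA9, JM7, CH1; column 3 is JM7.
Long rows with warehouse=WH012, sku=JM7: min(747, 952) = 747.

747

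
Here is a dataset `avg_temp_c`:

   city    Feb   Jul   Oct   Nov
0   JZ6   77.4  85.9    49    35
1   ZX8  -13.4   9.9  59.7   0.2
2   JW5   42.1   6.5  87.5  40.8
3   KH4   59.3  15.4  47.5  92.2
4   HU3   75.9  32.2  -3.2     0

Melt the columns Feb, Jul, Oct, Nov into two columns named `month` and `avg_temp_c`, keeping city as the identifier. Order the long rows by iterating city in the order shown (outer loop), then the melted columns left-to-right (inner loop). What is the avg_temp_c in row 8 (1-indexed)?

0.2

20 rows total (5 × 4). Row 8: index ⌊(8-1)/4⌋ = 1 into city → ZX8; (8-1) mod 4 = 3 into the melted columns → Nov.
So row 8 is (ZX8, Nov, 0.2); avg_temp_c = 0.2.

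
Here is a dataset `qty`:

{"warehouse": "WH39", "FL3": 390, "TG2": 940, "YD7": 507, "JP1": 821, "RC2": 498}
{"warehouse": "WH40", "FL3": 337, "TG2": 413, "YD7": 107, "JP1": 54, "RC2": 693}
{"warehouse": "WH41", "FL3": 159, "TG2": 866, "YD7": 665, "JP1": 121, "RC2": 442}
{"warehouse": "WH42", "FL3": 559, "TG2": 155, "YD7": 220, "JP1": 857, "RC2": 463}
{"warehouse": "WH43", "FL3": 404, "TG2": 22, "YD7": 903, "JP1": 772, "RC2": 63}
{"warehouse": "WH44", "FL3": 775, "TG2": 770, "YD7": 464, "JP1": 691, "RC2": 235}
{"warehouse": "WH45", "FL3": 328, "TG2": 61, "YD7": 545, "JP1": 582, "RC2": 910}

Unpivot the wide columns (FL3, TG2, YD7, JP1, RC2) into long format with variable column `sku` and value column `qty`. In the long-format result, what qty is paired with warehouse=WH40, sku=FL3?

337

Unpivoting turns each (warehouse, wide-column) pair into one long row.
The wide cell at row WH40, column FL3 holds 337, so the long row (WH40, FL3) has qty=337.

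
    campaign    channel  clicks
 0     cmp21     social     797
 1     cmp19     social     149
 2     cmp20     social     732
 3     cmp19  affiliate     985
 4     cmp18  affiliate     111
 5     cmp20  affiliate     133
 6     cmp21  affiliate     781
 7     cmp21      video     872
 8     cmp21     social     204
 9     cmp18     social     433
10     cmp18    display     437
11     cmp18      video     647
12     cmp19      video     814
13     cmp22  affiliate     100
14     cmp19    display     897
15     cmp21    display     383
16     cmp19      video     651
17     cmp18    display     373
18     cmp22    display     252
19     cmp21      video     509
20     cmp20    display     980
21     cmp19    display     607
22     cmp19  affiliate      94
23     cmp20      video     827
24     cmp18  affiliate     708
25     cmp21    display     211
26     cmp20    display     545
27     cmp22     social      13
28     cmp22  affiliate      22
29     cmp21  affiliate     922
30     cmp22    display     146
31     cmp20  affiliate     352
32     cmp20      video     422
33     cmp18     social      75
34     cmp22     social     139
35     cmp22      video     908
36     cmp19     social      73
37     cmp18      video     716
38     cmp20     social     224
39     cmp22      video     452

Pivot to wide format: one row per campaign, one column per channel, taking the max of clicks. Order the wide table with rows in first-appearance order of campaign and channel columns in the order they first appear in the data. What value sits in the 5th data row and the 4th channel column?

With rows in first-appearance order of campaign, row 5 is campaign=cmp22. channel columns in first-appearance order: social, affiliate, video, display; column 4 is display.
Long rows with campaign=cmp22, channel=display: max(252, 146) = 252.

252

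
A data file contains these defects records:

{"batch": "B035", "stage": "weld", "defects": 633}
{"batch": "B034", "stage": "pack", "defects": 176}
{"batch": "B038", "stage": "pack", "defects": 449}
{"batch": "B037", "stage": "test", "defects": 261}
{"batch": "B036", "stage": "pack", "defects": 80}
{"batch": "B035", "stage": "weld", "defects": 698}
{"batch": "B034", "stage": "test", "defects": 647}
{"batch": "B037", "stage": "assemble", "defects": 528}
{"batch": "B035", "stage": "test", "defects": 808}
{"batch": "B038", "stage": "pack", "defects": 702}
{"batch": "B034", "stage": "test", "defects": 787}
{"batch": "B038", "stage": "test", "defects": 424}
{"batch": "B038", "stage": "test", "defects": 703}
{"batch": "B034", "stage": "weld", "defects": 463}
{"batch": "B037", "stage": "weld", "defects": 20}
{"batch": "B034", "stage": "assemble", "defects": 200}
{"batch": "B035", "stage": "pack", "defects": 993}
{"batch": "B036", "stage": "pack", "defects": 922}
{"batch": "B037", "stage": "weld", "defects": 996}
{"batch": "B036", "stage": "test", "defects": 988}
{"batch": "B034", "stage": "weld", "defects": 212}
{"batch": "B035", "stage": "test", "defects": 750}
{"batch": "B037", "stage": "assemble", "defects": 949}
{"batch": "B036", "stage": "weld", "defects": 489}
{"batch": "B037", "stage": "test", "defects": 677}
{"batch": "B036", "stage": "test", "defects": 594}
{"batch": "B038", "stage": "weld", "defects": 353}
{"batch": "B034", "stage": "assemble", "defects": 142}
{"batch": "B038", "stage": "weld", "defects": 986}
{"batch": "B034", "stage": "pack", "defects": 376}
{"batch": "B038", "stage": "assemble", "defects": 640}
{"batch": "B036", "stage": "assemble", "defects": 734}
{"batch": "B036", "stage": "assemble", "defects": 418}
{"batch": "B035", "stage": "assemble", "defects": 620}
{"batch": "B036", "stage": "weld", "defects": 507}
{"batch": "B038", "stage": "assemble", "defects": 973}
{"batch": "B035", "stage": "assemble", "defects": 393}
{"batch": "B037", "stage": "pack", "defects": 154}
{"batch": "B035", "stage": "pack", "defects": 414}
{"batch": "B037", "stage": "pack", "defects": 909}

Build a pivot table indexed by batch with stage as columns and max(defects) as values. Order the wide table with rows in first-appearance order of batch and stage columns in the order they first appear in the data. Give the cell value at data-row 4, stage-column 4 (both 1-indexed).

With rows in first-appearance order of batch, row 4 is batch=B037. stage columns in first-appearance order: weld, pack, test, assemble; column 4 is assemble.
Long rows with batch=B037, stage=assemble: max(528, 949) = 949.

949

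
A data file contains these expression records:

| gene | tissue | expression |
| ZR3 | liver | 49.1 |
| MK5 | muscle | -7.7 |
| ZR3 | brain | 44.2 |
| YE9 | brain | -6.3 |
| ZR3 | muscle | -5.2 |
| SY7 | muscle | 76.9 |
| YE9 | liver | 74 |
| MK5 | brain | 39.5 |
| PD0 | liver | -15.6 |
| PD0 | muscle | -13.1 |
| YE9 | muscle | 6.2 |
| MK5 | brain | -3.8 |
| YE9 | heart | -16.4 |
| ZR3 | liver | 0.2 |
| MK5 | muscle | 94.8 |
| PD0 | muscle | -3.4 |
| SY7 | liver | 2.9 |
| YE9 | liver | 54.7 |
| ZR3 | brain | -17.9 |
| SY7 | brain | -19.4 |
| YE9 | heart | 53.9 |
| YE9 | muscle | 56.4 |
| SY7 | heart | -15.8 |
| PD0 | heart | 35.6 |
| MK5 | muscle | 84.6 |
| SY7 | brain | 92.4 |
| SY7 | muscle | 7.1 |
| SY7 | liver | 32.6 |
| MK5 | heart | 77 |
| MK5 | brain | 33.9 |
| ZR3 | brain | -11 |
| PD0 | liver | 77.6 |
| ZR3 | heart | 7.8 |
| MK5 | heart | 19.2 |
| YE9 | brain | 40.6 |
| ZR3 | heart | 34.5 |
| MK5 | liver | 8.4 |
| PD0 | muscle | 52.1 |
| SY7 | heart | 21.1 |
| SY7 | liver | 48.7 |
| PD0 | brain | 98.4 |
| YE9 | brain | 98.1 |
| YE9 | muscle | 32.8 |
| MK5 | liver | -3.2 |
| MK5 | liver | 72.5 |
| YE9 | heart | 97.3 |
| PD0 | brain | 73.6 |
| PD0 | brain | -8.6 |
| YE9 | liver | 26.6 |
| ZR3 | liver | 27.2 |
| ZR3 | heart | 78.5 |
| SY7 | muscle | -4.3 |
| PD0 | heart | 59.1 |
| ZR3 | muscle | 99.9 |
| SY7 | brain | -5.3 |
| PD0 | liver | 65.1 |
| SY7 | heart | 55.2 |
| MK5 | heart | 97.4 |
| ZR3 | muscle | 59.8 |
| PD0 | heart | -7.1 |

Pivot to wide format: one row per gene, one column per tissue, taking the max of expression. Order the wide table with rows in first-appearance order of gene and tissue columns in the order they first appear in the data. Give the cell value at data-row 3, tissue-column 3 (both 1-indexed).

With rows in first-appearance order of gene, row 3 is gene=YE9. tissue columns in first-appearance order: liver, muscle, brain, heart; column 3 is brain.
Long rows with gene=YE9, tissue=brain: max(-6.3, 40.6, 98.1) = 98.1.

98.1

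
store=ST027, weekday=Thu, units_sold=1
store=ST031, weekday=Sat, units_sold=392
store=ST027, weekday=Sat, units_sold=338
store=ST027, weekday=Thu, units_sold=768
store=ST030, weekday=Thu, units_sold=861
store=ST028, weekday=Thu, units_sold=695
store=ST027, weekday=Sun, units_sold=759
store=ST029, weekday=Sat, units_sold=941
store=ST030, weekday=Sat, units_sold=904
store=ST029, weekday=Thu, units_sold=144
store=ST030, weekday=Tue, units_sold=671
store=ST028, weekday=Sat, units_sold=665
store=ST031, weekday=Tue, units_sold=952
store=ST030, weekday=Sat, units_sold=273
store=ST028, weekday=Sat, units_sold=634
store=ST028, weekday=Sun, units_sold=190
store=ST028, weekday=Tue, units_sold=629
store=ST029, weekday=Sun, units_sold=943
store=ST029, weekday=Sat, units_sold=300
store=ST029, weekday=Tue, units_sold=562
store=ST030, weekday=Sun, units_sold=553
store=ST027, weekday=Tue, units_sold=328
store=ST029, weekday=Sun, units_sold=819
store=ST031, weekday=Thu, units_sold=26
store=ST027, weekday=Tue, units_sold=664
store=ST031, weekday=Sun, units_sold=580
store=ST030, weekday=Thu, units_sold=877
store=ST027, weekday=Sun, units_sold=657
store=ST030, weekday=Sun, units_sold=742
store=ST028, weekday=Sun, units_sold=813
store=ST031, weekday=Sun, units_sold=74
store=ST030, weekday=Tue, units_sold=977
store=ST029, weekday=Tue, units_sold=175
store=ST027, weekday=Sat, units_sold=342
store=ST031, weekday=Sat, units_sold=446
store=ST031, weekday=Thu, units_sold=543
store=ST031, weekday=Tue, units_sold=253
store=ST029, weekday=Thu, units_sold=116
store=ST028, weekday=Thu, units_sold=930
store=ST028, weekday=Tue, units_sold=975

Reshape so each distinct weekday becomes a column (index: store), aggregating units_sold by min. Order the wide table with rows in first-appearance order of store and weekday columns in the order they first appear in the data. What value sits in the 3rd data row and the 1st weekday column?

861

With rows in first-appearance order of store, row 3 is store=ST030. weekday columns in first-appearance order: Thu, Sat, Sun, Tue; column 1 is Thu.
Long rows with store=ST030, weekday=Thu: min(861, 877) = 861.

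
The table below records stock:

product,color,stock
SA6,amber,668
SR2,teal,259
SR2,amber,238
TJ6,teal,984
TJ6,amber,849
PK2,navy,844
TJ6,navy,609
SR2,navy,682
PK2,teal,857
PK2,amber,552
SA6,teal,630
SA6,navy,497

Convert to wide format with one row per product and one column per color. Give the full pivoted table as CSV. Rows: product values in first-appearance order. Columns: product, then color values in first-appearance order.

product,amber,teal,navy
SA6,668,630,497
SR2,238,259,682
TJ6,849,984,609
PK2,552,857,844

Columns: product plus the 3 distinct color values (amber, teal, navy).
For example, row SA6 column amber takes stock=668 from the long row (SA6, amber).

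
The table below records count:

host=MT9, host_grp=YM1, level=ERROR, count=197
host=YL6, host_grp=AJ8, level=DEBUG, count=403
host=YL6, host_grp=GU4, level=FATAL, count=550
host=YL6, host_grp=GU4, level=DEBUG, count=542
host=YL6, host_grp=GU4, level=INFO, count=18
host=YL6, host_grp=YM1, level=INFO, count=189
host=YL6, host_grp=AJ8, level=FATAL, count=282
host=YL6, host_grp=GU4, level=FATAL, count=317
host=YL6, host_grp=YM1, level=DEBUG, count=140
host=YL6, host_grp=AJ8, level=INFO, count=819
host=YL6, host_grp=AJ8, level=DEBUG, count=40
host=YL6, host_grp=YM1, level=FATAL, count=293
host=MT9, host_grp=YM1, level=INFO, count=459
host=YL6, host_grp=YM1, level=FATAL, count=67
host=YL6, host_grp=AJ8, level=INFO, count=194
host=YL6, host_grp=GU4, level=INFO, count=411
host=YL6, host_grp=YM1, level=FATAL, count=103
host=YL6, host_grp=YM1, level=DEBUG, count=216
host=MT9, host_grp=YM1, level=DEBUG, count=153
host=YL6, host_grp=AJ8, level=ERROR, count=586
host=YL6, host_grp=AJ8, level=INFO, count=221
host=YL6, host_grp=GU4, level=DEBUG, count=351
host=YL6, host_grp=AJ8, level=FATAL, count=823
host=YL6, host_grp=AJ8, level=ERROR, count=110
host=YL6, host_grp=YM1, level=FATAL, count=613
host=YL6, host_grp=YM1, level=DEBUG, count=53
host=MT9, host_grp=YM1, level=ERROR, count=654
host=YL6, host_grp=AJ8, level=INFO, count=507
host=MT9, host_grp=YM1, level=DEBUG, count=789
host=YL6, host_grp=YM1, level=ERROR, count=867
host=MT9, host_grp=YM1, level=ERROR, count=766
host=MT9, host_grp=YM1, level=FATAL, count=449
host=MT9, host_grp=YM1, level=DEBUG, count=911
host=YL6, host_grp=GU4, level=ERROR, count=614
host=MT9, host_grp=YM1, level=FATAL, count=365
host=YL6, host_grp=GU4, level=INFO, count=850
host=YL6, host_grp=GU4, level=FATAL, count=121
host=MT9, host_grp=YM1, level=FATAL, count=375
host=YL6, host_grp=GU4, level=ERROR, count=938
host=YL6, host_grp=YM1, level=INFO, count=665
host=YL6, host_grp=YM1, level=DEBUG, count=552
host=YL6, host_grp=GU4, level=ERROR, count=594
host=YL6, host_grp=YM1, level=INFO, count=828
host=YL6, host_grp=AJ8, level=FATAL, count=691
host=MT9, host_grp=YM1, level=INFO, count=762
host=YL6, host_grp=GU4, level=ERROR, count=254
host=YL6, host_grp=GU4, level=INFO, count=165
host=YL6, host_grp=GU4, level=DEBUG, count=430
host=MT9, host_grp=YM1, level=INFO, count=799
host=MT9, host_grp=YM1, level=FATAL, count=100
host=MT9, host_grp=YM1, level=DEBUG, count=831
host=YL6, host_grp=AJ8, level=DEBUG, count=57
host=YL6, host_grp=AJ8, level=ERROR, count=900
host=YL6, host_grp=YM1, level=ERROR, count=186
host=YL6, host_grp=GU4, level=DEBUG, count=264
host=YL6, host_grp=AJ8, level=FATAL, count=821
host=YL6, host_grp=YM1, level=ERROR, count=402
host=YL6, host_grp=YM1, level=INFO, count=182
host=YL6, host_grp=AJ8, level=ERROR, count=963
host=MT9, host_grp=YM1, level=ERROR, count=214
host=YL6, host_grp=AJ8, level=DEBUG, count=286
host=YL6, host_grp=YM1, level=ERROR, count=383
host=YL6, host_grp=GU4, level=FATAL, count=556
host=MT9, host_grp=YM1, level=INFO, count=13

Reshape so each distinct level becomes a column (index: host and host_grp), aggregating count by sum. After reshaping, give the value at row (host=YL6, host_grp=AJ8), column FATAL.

2617

Rows with host=YL6, host_grp=AJ8 and level=FATAL: count values are 282, 823, 691, 821.
282 + 823 + 691 + 821 = 2617.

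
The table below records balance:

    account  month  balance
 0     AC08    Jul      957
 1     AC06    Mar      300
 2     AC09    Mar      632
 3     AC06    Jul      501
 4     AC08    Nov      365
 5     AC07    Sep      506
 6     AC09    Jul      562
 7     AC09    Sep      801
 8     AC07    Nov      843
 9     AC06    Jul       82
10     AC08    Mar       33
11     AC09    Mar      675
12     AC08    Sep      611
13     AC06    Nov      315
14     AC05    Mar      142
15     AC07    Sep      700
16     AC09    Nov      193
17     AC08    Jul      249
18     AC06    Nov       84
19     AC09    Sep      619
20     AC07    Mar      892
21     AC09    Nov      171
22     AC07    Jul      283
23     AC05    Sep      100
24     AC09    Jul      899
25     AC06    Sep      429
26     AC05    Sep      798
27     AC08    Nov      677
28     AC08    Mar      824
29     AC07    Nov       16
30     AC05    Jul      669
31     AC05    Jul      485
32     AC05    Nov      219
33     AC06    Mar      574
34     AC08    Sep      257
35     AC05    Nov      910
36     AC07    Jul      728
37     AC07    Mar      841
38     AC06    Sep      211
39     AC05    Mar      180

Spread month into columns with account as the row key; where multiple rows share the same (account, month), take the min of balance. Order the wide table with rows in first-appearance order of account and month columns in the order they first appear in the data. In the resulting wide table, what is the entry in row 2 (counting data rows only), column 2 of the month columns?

With rows in first-appearance order of account, row 2 is account=AC06. month columns in first-appearance order: Jul, Mar, Nov, Sep; column 2 is Mar.
Long rows with account=AC06, month=Mar: min(300, 574) = 300.

300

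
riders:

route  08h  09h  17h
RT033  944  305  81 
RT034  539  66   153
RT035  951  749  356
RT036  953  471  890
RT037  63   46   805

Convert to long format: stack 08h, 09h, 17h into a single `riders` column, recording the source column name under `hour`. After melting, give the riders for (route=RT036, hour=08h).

953

Unpivoting turns each (route, wide-column) pair into one long row.
The wide cell at row RT036, column 08h holds 953, so the long row (RT036, 08h) has riders=953.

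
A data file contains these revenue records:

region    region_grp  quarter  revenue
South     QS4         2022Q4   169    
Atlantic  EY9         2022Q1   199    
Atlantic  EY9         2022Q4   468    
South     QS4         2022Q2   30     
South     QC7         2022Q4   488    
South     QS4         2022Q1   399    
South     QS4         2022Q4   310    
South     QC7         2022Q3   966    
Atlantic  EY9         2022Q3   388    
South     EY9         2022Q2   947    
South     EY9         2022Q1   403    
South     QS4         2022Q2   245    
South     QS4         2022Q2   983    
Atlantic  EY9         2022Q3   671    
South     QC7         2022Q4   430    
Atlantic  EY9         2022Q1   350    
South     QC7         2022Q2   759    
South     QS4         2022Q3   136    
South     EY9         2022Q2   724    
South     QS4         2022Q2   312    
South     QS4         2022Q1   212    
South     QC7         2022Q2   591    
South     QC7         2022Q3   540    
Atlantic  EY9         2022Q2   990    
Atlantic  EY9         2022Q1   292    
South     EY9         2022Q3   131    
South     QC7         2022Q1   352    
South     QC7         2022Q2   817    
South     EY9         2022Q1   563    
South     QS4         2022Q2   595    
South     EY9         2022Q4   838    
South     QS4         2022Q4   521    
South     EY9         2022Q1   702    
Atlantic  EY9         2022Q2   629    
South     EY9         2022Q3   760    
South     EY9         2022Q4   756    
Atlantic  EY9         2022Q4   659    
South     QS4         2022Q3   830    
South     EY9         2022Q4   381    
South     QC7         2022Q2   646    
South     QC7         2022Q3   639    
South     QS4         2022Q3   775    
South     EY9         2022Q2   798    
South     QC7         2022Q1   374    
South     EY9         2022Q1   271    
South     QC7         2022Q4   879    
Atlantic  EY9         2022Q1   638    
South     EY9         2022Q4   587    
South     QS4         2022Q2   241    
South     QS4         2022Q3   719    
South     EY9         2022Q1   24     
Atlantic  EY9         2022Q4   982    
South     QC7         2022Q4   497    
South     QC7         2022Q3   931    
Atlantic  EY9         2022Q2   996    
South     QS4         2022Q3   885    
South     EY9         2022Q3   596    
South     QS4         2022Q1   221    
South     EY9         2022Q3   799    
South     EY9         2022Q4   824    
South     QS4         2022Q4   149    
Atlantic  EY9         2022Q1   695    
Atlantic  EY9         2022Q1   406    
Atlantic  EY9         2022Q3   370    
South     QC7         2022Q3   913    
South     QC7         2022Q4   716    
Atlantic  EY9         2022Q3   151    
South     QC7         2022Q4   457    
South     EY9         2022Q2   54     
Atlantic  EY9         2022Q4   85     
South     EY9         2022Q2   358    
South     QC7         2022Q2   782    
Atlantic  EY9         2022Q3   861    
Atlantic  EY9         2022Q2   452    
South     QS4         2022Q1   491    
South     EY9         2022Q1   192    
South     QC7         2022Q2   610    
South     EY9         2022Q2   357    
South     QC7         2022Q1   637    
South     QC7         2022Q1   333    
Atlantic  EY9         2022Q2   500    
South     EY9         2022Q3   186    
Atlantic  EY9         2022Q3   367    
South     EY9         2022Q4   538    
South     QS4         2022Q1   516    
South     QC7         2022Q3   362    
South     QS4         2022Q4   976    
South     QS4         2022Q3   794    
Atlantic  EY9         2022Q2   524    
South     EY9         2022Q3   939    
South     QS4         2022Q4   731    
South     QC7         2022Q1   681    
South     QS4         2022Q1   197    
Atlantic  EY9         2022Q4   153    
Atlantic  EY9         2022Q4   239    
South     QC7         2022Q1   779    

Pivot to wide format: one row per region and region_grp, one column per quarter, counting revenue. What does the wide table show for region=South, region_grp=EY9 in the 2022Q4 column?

Rows with region=South, region_grp=EY9 and quarter=2022Q4: revenue values are 838, 756, 381, 587, 824, 538.
6 rows match — count = 6.

6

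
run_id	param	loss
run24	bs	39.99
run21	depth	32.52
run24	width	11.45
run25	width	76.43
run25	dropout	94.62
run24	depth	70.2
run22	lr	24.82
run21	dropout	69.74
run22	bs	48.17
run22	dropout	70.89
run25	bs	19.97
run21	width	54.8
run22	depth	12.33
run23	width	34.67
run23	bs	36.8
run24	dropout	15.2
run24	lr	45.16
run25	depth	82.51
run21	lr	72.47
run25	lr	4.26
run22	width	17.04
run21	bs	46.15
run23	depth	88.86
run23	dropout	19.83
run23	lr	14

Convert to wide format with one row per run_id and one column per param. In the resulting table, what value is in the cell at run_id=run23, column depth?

88.86

Wide layout: rows indexed by run_id, columns are the 5 distinct param values (bs, depth, width, dropout, lr).
Cell (run_id=run23, param=depth) draws from the long row where run_id=run23 and param=depth, which has loss=88.86.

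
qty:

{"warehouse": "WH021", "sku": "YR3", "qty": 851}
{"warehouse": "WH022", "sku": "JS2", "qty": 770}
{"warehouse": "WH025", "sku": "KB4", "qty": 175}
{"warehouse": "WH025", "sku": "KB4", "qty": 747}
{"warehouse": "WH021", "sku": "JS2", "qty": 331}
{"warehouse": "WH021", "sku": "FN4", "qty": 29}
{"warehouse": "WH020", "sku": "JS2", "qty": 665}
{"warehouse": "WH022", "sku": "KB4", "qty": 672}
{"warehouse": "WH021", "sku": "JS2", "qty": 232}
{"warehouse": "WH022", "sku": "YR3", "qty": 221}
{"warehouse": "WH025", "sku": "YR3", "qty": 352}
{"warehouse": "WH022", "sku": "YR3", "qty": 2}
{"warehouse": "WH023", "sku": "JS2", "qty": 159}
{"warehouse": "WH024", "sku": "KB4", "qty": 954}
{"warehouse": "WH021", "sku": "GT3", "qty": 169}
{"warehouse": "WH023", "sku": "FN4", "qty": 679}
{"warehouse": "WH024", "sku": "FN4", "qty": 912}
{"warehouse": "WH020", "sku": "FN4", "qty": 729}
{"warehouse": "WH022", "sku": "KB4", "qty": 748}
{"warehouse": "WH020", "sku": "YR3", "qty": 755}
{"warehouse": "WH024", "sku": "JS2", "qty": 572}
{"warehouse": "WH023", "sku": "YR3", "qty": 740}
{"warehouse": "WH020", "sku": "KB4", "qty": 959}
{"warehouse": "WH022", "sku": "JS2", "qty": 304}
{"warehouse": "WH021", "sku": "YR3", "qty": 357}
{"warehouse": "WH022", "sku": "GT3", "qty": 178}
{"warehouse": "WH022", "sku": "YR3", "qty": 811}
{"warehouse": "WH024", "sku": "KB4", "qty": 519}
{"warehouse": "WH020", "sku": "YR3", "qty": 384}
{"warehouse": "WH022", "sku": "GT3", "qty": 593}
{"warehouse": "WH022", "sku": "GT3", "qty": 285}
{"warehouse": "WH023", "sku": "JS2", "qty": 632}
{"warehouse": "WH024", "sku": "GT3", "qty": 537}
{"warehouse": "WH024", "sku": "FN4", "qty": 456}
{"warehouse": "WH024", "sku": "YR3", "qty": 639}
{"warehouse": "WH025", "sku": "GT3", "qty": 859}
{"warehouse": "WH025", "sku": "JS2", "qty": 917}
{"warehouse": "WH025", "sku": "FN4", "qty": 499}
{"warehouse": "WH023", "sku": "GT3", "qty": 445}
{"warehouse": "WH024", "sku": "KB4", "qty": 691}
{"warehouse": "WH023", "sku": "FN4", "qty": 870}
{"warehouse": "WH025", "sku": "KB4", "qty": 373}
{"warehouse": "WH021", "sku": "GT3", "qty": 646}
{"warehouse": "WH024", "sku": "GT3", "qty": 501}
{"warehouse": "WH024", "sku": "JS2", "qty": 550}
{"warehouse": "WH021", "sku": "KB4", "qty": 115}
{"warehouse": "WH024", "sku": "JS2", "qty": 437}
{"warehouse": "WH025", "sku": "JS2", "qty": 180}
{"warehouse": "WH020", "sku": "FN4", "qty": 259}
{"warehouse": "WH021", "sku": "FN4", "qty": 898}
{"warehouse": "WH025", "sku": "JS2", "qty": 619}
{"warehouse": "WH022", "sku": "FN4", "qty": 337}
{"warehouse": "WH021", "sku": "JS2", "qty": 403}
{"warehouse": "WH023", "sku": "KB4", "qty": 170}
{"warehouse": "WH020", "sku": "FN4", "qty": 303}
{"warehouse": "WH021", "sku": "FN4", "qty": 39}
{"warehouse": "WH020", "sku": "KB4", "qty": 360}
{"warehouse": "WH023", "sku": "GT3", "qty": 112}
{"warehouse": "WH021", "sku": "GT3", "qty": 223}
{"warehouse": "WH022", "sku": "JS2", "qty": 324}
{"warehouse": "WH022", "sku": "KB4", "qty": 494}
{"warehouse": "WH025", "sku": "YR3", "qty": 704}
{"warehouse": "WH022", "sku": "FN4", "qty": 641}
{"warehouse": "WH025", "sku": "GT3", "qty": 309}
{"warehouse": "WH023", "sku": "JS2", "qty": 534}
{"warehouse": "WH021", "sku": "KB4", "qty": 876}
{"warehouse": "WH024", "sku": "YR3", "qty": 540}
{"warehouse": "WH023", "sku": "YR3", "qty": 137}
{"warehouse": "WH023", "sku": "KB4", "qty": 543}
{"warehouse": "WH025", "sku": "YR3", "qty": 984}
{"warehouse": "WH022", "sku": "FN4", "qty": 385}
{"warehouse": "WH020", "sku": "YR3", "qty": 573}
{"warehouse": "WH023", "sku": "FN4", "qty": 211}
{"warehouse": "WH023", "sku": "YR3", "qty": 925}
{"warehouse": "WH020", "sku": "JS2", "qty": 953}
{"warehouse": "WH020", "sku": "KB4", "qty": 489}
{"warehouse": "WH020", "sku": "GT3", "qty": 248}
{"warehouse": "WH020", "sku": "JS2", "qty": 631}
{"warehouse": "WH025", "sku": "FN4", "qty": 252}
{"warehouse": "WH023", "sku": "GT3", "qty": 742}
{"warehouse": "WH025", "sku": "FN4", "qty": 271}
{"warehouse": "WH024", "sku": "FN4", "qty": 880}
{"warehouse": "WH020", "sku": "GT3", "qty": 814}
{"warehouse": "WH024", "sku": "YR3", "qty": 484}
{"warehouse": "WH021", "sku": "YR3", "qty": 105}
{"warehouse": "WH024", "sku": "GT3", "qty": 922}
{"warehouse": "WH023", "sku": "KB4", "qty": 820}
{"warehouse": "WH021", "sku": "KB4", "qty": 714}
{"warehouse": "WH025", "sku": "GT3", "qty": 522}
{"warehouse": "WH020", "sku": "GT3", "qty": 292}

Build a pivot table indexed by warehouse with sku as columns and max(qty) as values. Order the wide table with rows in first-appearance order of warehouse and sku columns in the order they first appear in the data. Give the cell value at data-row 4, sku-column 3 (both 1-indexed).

959

With rows in first-appearance order of warehouse, row 4 is warehouse=WH020. sku columns in first-appearance order: YR3, JS2, KB4, FN4, GT3; column 3 is KB4.
Long rows with warehouse=WH020, sku=KB4: max(959, 360, 489) = 959.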